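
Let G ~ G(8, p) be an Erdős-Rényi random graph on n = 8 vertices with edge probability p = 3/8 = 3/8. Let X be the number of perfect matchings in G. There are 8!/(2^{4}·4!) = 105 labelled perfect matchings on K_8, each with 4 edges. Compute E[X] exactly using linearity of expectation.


K_8 has 8!/(2^{4}·4!) = 105 labelled perfect matchings.
For each such perfect matching H, let X_H = 1 if all 4 edges of H are present in G. Then P[X_H = 1] = p^{4} = (3/8)^{4} = 81/4096.
By linearity: E[X] = Σ_H E[X_H] = 105 · p^{4} = 105 · 81/4096 = 8505/4096.
Numerically: E[X] ≈ 2.08.

E[X] = 105 · (3/8)^{4} = 8505/4096 ≈ 2.08.


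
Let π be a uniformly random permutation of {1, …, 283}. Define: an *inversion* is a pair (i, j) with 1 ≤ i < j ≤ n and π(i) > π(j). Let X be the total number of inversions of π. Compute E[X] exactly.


Write X = Σ X_I over the C(283, 2) = 39903 pairs i < j, with X_I the indicator of one inversion.
There are 39903 indicators.
For each fixed pair i < j, the values π(i) and π(j) are two distinct elements of {1, …, 283} in uniformly random order; by symmetry P[π(i) > π(j)] = 1/2.
By linearity: E[X] = 39903 · (1/2) = C(283, 2) · (1/2) = 39903/2 = 39903/2 ≈ 19951.500000.

E[X] = 39903/2 = 19951.500000.


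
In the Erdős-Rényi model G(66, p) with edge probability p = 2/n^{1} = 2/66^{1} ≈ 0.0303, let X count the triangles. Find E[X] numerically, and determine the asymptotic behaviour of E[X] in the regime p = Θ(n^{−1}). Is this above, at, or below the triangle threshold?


Number of potential triangles: C(66, 3) = 45760.
Each occurs with probability p³ ≈ (0.0303)³ ≈ 2.782647e-05.
By linearity: E[X] = C(66, 3)·p³ ≈ 45760 · 2.782647e-05 ≈ 1.2733.
Here α = 1, so p = 2/n is exactly at the triangle threshold p ~ 1/n. Asymptotically E[X] → c³/6 = 2³/6 = 4/3 ≈ 1.3333, a bounded constant. In this regime the triangle count is asymptotically Poisson(c³/6).

E[X] ≈ 1.2733; in regime p = Θ(1/n^{1}) E[X] stays bounded (at the triangle threshold p ~ 1/n).


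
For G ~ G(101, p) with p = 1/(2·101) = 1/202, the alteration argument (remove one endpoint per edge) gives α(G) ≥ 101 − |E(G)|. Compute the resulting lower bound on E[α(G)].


E[|E(G)|] = C(101, 2)·p = 5050 · (1/202) = 25.
E[α(G)] ≥ n − E[|E(G)|] = 101 − 25 = 76.
Numerically: ≈ 76.00000.
(This is only a lower bound; the true E[α(G)] may be larger.)

E[α(G)] ≥ 76 ≈ 76.00000.


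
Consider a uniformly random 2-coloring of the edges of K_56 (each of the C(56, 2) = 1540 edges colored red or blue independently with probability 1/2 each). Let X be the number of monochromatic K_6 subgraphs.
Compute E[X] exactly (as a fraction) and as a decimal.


Let X = Σ_S X_S over the C(56, 6) = 32468436 subsets S of size 6, where X_S = 1 if the K_6 on S is monochromatic.
For a fixed S, the K_6 on S has C(6, 2) = 15 edges. P[all 15 edges red] = (1/2)^15, and likewise for blue, so P[monochromatic] = 2·(1/2)^15 = 2^{1 − 15} = 1/16384.
By linearity of expectation: E[X] = C(56, 6) · 2^{1 − 15} = 32468436 · 1/16384 = 8117109/4096.
Numerically: E[X] ≈ 1981.7161.

E[X] = C(56,6)·2^(1−C(6,2)) = 8117109/4096 ≈ 1981.7161.


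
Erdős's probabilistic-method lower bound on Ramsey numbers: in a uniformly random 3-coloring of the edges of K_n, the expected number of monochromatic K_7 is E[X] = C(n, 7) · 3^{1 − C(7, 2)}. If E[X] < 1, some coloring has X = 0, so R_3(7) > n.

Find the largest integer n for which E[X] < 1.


We need C(n, 7) · 3^{1 − 21} < 1, i.e. C(n, 7) < 3^{21 − 1} = 3486784401.
Check values of n near the boundary:
  n = 80: C(80, 7) = 3176716400; 3176716400 < 3486784401? YES
  n = 81: C(81, 7) = 3477216600; 3477216600 < 3486784401? YES
  n = 82: C(82, 7) = 3801756816; 3801756816 < 3486784401? NO
The largest n with C(n, 7) < 3486784401 is n = 81 (where E[X] = 42928600/43046721 ≈ 0.997). Hence R_3(7) > 81, i.e. R_3(7) ≥ 82.

Largest n = 81; hence R_3(7) > 81.


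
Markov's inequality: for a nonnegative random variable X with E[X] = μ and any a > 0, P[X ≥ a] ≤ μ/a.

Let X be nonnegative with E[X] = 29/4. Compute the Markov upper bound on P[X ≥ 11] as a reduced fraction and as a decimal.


μ = E[X] = 29/4, a = 11.
Markov: P[X ≥ 11] ≤ μ/a = (29/4)/11 = 29/44.
Numerically: ≈ 0.65909.
(Since a = 11 > μ = 7.25000, the bound 29/44 is < 1 and informative.)

P[X ≥ 11] ≤ 29/44 ≈ 0.65909.


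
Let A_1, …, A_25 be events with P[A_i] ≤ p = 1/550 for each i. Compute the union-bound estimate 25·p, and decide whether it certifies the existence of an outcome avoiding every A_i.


Union bound: P[∪_{i=1}^{25} A_i] ≤ Σ_i P[A_i] ≤ 25·p = 25·(1/550) = 1/22.
Numerically: 1/22 ≈ 0.04545.
Is 1/22 < 1? YES.
Since P[∪ A_i] ≤ 1/22 < 1, the complement has P[∩ A_i^c] ≥ 1 − 1/22 = 21/22 > 0, so some outcome avoids every A_i.

25·p = 1/22 ≈ 0.04545; existence CERTIFIED by the union bound.


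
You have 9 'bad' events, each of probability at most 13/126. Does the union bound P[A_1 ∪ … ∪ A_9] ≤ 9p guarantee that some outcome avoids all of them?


Union bound: P[∪_{i=1}^{9} A_i] ≤ Σ_i P[A_i] ≤ 9·p = 9·(13/126) = 13/14.
Numerically: 13/14 ≈ 0.92857.
Is 13/14 < 1? YES.
Since P[∪ A_i] ≤ 13/14 < 1, the complement has P[∩ A_i^c] ≥ 1 − 13/14 = 1/14 > 0, so some outcome avoids every A_i.

9·p = 13/14 ≈ 0.92857; existence CERTIFIED by the union bound.


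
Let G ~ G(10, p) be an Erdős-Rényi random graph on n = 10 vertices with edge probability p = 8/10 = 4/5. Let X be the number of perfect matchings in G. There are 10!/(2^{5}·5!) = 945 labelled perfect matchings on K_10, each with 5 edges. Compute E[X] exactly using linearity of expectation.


K_10 has 10!/(2^{5}·5!) = 945 labelled perfect matchings.
For each such perfect matching H, let X_H = 1 if all 5 edges of H are present in G. Then P[X_H = 1] = p^{5} = (4/5)^{5} = 1024/3125.
By linearity: E[X] = Σ_H E[X_H] = 945 · p^{5} = 945 · 1024/3125 = 193536/625.
Numerically: E[X] ≈ 309.658.

E[X] = 945 · (4/5)^{5} = 193536/625 ≈ 309.658.


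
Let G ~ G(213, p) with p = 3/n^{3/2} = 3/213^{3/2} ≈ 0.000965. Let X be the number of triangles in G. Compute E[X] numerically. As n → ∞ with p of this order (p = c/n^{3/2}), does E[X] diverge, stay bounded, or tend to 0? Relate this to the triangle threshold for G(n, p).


Number of potential triangles: C(213, 3) = 1587986.
Each occurs with probability p³ ≈ (0.000965)³ ≈ 8.98784e-10.
By linearity: E[X] = C(213, 3)·p³ ≈ 1587986 · 8.98784e-10 ≈ 0.001.
Since α = 3/2 > 1, p = c/n^{3/2} = o(1/n) is below the triangle threshold p ~ 1/n. Asymptotically E[X] ~ (c³/6)·n^{3(1−α)} = (3³/6)·n^{-1.5} → 0, so by Markov's inequality G has no triangles w.h.p.

E[X] ≈ 0.001; in regime p = Θ(1/n^{3/2}) E[X] tends to 0 (below the triangle threshold p ~ 1/n).


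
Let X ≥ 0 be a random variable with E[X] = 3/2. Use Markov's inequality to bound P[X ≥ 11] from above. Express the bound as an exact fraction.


μ = E[X] = 3/2, a = 11.
Markov: P[X ≥ 11] ≤ μ/a = (3/2)/11 = 3/22.
Numerically: ≈ 0.136364.
(Since a = 11 > μ = 1.500000, the bound 3/22 is < 1 and informative.)

P[X ≥ 11] ≤ 3/22 ≈ 0.136364.


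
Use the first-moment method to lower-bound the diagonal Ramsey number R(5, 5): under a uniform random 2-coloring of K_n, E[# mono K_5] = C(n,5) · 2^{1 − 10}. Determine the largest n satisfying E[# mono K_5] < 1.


We need C(n, 5) · 2^{1 − 10} < 1, i.e. C(n, 5) < 2^{10 − 1} = 512.
Check values of n near the boundary:
  n = 10: C(10, 5) = 252; 252 < 512? YES
  n = 11: C(11, 5) = 462; 462 < 512? YES
  n = 12: C(12, 5) = 792; 792 < 512? NO
  n = 13: C(13, 5) = 1287; 1287 < 512? NO
  n = 14: C(14, 5) = 2002; 2002 < 512? NO
The largest n with C(n, 5) < 512 is n = 11 (where E[X] = 231/256 ≈ 0.90234). Hence R(5, 5) > 11, i.e. R(5, 5) ≥ 12.

Largest n = 11; hence R(5, 5) > 11.


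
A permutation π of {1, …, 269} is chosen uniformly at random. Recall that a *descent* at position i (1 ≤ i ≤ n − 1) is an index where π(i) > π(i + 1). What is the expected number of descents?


Write X = Σ X_I over i = 1, …, 268, with X_I the indicator of one descent.
There are 268 indicators.
For each fixed i, the pair (π(i), π(i+1)) is a uniformly random ordered pair of distinct values from {1, …, 269}; by symmetry P[π(i) > π(i+1)] = 1/2.
By linearity: E[X] = 268 · (1/2) = (269 − 1) · (1/2) = 134 ≈ 134.00000.

E[X] = 134 = 134.00000.


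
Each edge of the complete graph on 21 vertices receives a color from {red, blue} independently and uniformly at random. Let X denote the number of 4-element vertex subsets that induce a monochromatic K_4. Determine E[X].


Let X = Σ_S X_S over the C(21, 4) = 5985 subsets S of size 4, where X_S = 1 if the K_4 on S is monochromatic.
For a fixed S, the K_4 on S has C(4, 2) = 6 edges. P[all 6 edges red] = (1/2)^6, and likewise for blue, so P[monochromatic] = 2·(1/2)^6 = 2^{1 − 6} = 1/32.
By linearity of expectation: E[X] = C(21, 4) · 2^{1 − 6} = 5985 · 1/32 = 5985/32.
Numerically: E[X] ≈ 187.0312.

E[X] = C(21,4)·2^(1−C(4,2)) = 5985/32 ≈ 187.0312.


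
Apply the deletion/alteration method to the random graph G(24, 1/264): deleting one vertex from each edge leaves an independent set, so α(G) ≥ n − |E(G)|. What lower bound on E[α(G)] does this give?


E[|E(G)|] = C(24, 2)·p = 276 · (1/264) = 23/22.
E[α(G)] ≥ n − E[|E(G)|] = 24 − 23/22 = 505/22.
Numerically: ≈ 22.9545.
(This is only a lower bound; the true E[α(G)] may be larger.)

E[α(G)] ≥ 505/22 ≈ 22.9545.


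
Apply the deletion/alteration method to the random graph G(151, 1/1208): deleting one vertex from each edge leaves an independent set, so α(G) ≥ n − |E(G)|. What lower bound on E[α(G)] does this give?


E[|E(G)|] = C(151, 2)·p = 11325 · (1/1208) = 75/8.
E[α(G)] ≥ n − E[|E(G)|] = 151 − 75/8 = 1133/8.
Numerically: ≈ 141.625000.
(This is only a lower bound; the true E[α(G)] may be larger.)

E[α(G)] ≥ 1133/8 ≈ 141.625000.


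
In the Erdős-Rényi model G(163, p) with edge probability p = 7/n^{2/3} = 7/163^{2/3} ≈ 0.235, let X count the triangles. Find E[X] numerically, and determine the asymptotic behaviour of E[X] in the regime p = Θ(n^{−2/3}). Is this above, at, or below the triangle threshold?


Number of potential triangles: C(163, 3) = 708561.
Each occurs with probability p³ ≈ (0.235)³ ≈ 1.29098e-02.
By linearity: E[X] = C(163, 3)·p³ ≈ 708561 · 1.29098e-02 ≈ 9147.368.
Since α = 2/3 < 1, p = c/n^{2/3} ≫ 1/n is above the triangle threshold p ~ 1/n. Asymptotically E[X] ~ (c³/6)·n^{3(1−α)} = (7³/6)·n^{1} → ∞; triangles are abundant w.h.p.

E[X] ≈ 9147.368; in regime p = Θ(1/n^{2/3}) E[X] diverges (above the triangle threshold p ~ 1/n).


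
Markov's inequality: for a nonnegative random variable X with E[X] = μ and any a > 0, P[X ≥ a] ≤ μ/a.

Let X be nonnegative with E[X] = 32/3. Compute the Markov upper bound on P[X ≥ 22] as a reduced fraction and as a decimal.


μ = E[X] = 32/3, a = 22.
Markov: P[X ≥ 22] ≤ μ/a = (32/3)/22 = 16/33.
Numerically: ≈ 0.4848.
(Since a = 22 > μ = 10.6667, the bound 16/33 is < 1 and informative.)

P[X ≥ 22] ≤ 16/33 ≈ 0.4848.


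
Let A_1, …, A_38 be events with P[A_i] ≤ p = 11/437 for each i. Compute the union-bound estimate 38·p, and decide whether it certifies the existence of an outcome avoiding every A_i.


Union bound: P[∪_{i=1}^{38} A_i] ≤ Σ_i P[A_i] ≤ 38·p = 38·(11/437) = 22/23.
Numerically: 22/23 ≈ 0.956522.
Is 22/23 < 1? YES.
Since P[∪ A_i] ≤ 22/23 < 1, the complement has P[∩ A_i^c] ≥ 1 − 22/23 = 1/23 > 0, so some outcome avoids every A_i.

38·p = 22/23 ≈ 0.956522; existence CERTIFIED by the union bound.


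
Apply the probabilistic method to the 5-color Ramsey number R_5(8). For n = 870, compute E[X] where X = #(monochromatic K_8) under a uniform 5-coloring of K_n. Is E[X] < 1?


E[X] = C(870, 8) · 5^{1 − 28} = 7881626782940464620 · 5^{−27} = 7881626782940464620/7450580596923828125.
As a reduced fraction: E[X] = 1576325356588092924/1490116119384765625 ≈ 1.057854.
Is E[X] < 1? NO.
Since E[X] ≥ 1, the first-moment bound is inconclusive at n = 870; it does NOT by itself certify R_5(8) > 870.

E[X] = 1576325356588092924/1490116119384765625 ≈ 1.057854; E[X] ≥ 1; first-moment method inconclusive here.


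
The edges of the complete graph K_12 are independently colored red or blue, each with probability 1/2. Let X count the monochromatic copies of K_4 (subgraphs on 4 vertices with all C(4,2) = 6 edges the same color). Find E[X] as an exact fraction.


Let X = Σ_S X_S over the C(12, 4) = 495 subsets S of size 4, where X_S = 1 if the K_4 on S is monochromatic.
For a fixed S, the K_4 on S has C(4, 2) = 6 edges. P[all 6 edges red] = (1/2)^6, and likewise for blue, so P[monochromatic] = 2·(1/2)^6 = 2^{1 − 6} = 1/32.
By linearity of expectation: E[X] = C(12, 4) · 2^{1 − 6} = 495 · 1/32 = 495/32.
Numerically: E[X] ≈ 15.46875.

E[X] = C(12,4)·2^(1−C(4,2)) = 495/32 ≈ 15.46875.


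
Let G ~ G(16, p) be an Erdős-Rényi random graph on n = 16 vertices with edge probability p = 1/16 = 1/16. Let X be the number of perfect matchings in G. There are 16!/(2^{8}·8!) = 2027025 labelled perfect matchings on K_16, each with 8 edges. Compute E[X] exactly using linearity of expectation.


K_16 has 16!/(2^{8}·8!) = 2027025 labelled perfect matchings.
For each such perfect matching H, let X_H = 1 if all 8 edges of H are present in G. Then P[X_H = 1] = p^{8} = (1/16)^{8} = 1/4294967296.
By linearity of expectation: E[X] = Σ_H E[X_H] = 2027025 · p^{8} = 2027025 · 1/4294967296 = 2027025/4294967296.
Numerically: E[X] ≈ 0.00047195.

E[X] = 2027025 · (1/16)^{8} = 2027025/4294967296 ≈ 0.00047195.


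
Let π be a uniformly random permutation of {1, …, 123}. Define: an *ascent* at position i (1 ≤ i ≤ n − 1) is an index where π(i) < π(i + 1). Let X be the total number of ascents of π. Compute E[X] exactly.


Write X = Σ X_I over i = 1, …, 122, with X_I the indicator of one ascent.
There are 122 indicators.
For each fixed i, the pair (π(i), π(i+1)) is a uniformly random ordered pair of distinct values from {1, …, 123}; by symmetry P[π(i) < π(i+1)] = 1/2.
By linearity: E[X] = 122 · (1/2) = (123 − 1) · (1/2) = 61 ≈ 61.000.

E[X] = 61 = 61.000.


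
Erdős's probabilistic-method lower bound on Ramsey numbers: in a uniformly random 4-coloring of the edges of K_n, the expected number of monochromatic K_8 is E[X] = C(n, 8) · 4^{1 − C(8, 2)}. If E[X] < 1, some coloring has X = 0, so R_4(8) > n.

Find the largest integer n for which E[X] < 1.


We need C(n, 8) · 4^{1 − 28} < 1, i.e. C(n, 8) < 4^{28 − 1} = 18014398509481984.
Check values of n near the boundary:
  n = 405: C(405, 8) = 16745853821188050; 16745853821188050 < 18014398509481984? YES
  n = 406: C(406, 8) = 17082453897995850; 17082453897995850 < 18014398509481984? YES
  n = 407: C(407, 8) = 17424959239309050; 17424959239309050 < 18014398509481984? YES
  n = 408: C(408, 8) = 17773458424095231; 17773458424095231 < 18014398509481984? YES
  n = 409: C(409, 8) = 18128041135797879; 18128041135797879 < 18014398509481984? NO
  n = 410: C(410, 8) = 18488798173326195; 18488798173326195 < 18014398509481984? NO
The largest n with C(n, 8) < 18014398509481984 is n = 408 (where E[X] = 17773458424095231/18014398509481984 ≈ 0.98663). Hence R_4(8) > 408, i.e. R_4(8) ≥ 409.

Largest n = 408; hence R_4(8) > 408.


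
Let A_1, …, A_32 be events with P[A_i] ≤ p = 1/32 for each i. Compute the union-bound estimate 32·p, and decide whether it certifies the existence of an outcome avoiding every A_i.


Union bound: P[∪_{i=1}^{32} A_i] ≤ Σ_i P[A_i] ≤ 32·p = 32·(1/32) = 1.
Numerically: 1 ≈ 1.00000.
Is 1 < 1? NO.
Since the bound 1 is ≥ 1, the union bound is uninformative here; it does NOT by itself certify existence.

32·p = 1 ≈ 1.00000; existence NOT certified by the union bound.


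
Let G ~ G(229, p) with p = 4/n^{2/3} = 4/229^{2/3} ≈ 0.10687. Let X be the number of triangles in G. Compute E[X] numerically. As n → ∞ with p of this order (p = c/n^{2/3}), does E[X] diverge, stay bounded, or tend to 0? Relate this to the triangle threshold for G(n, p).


Number of potential triangles: C(229, 3) = 1975354.
Each occurs with probability p³ ≈ (0.10687)³ ≈ 1.2204191e-03.
By linearity: E[X] = C(229, 3)·p³ ≈ 1975354 · 1.2204191e-03 ≈ 2410.75983.
Since α = 2/3 < 1, p = c/n^{2/3} ≫ 1/n is above the triangle threshold p ~ 1/n. Asymptotically E[X] ~ (c³/6)·n^{3(1−α)} = (4³/6)·n^{1} → ∞; triangles are abundant w.h.p.

E[X] ≈ 2410.75983; in regime p = Θ(1/n^{2/3}) E[X] diverges (above the triangle threshold p ~ 1/n).


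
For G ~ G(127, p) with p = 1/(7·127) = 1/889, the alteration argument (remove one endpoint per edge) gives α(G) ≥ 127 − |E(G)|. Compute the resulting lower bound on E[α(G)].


E[|E(G)|] = C(127, 2)·p = 8001 · (1/889) = 9.
E[α(G)] ≥ n − E[|E(G)|] = 127 − 9 = 118.
Numerically: ≈ 118.000000.
(This is only a lower bound; the true E[α(G)] may be larger.)

E[α(G)] ≥ 118 ≈ 118.000000.


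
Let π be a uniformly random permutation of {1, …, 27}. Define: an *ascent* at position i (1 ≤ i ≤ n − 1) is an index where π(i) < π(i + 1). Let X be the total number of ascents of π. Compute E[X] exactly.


Write X = Σ X_I over i = 1, …, 26, with X_I the indicator of one ascent.
There are 26 indicators.
For each fixed i, the pair (π(i), π(i+1)) is a uniformly random ordered pair of distinct values from {1, …, 27}; by symmetry P[π(i) < π(i+1)] = 1/2.
By linearity: E[X] = 26 · (1/2) = (27 − 1) · (1/2) = 13 ≈ 13.000.

E[X] = 13 = 13.000.


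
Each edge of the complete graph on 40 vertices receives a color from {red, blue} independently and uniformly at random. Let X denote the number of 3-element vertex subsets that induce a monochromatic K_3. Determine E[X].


Let X = Σ_S X_S over the C(40, 3) = 9880 subsets S of size 3, where X_S = 1 if the K_3 on S is monochromatic.
For a fixed S, the K_3 on S has C(3, 2) = 3 edges. P[all 3 edges red] = (1/2)^3, and likewise for blue, so P[monochromatic] = 2·(1/2)^3 = 2^{1 − 3} = 1/4.
By linearity: E[X] = C(40, 3) · 2^{1 − 3} = 9880 · 1/4 = 2470.
Numerically: E[X] ≈ 2470.000000.

E[X] = C(40,3)·2^(1−C(3,2)) = 2470 ≈ 2470.000000.


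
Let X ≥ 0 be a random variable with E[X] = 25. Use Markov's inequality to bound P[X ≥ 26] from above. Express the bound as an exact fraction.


μ = E[X] = 25, a = 26.
Markov: P[X ≥ 26] ≤ μ/a = (25)/26 = 25/26.
Numerically: ≈ 0.96154.
(Since a = 26 > μ = 25.00000, the bound 25/26 is < 1 and informative.)

P[X ≥ 26] ≤ 25/26 ≈ 0.96154.


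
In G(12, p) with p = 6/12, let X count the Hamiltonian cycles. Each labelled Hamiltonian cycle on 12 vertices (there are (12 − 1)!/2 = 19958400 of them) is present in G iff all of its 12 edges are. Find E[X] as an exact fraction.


K_12 has (12 − 1)!/2 = 19958400 labelled Hamiltonian cycles.
For each such Hamiltonian cycle H, let X_H = 1 if all 12 edges of H are present in G. Then P[X_H = 1] = p^{12} = (1/2)^{12} = 1/4096.
Summing the indicators: E[X] = Σ_H E[X_H] = 19958400 · p^{12} = 19958400 · 1/4096 = 155925/32.
Numerically: E[X] ≈ 4873.

E[X] = 19958400 · (1/2)^{12} = 155925/32 ≈ 4873.


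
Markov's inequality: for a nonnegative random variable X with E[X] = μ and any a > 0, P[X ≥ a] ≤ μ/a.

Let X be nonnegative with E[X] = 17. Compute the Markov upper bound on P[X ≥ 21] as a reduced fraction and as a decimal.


μ = E[X] = 17, a = 21.
Markov: P[X ≥ 21] ≤ μ/a = (17)/21 = 17/21.
Numerically: ≈ 0.80952.
(Since a = 21 > μ = 17.00000, the bound 17/21 is < 1 and informative.)

P[X ≥ 21] ≤ 17/21 ≈ 0.80952.


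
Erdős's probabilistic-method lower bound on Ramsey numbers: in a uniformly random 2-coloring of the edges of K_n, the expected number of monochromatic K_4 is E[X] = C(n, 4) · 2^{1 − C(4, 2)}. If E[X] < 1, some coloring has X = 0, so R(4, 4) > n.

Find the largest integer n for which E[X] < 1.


We need C(n, 4) · 2^{1 − 6} < 1, i.e. C(n, 4) < 2^{6 − 1} = 32.
Check values of n near the boundary:
  n = 4: C(4, 4) = 1; 1 < 32? YES
  n = 5: C(5, 4) = 5; 5 < 32? YES
  n = 6: C(6, 4) = 15; 15 < 32? YES
  n = 7: C(7, 4) = 35; 35 < 32? NO
  n = 8: C(8, 4) = 70; 70 < 32? NO
The largest n with C(n, 4) < 32 is n = 6 (where E[X] = 15/32 ≈ 0.468750). Hence R(4, 4) > 6, i.e. R(4, 4) ≥ 7.

Largest n = 6; hence R(4, 4) > 6.


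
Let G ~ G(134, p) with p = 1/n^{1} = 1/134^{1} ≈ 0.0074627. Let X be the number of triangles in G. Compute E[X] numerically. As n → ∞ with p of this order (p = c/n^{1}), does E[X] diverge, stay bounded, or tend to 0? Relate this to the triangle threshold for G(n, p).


Number of potential triangles: C(134, 3) = 392084.
Each occurs with probability p³ ≈ (0.0074627)³ ≈ 4.1560963e-07.
By linearity: E[X] = C(134, 3)·p³ ≈ 392084 · 4.1560963e-07 ≈ 0.16295.
Here α = 1, so p = 1/n is exactly at the triangle threshold p ~ 1/n. Asymptotically E[X] → c³/6 = 1³/6 = 1/6 ≈ 0.16667, a bounded constant. In this regime the triangle count is asymptotically Poisson(c³/6).

E[X] ≈ 0.16295; in regime p = Θ(1/n^{1}) E[X] stays bounded (at the triangle threshold p ~ 1/n).


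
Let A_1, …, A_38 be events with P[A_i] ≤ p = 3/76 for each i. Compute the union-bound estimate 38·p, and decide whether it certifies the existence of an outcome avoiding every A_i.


Union bound: P[∪_{i=1}^{38} A_i] ≤ Σ_i P[A_i] ≤ 38·p = 38·(3/76) = 3/2.
Numerically: 3/2 ≈ 1.5000.
Is 3/2 < 1? NO.
Since the bound 3/2 is ≥ 1, the union bound is uninformative here; it does NOT by itself certify existence.

38·p = 3/2 ≈ 1.5000; existence NOT certified by the union bound.


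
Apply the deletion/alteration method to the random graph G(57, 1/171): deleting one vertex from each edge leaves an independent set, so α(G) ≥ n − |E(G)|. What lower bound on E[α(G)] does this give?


E[|E(G)|] = C(57, 2)·p = 1596 · (1/171) = 28/3.
E[α(G)] ≥ n − E[|E(G)|] = 57 − 28/3 = 143/3.
Numerically: ≈ 47.6667.
(This is only a lower bound; the true E[α(G)] may be larger.)

E[α(G)] ≥ 143/3 ≈ 47.6667.


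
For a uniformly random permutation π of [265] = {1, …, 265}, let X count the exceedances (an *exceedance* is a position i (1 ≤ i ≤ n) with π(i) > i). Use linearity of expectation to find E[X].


Write X = Σ_{i=1}^{265} X_i, where X_i = 1_{π(i) > i}.
For each fixed i, π(i) is uniform over {1, …, 265} (marginal of a uniform permutation), so P[π(i) > i] = (n − i)/n. Summing: Σ_{i=1}^{265} (n − i)/n = (0 + 1 + … + 264)/265 = 265(265 − 1)/(2·265) = (265 − 1)/2.
Hence E[X] = Σ_{i=1}^{265} (265 − i)/265 = 132 ≈ 132.00000.

E[X] = 132 = 132.00000.


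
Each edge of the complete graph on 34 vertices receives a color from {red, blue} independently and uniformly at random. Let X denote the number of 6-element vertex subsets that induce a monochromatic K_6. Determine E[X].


Let X = Σ_S X_S over the C(34, 6) = 1344904 subsets S of size 6, where X_S = 1 if the K_6 on S is monochromatic.
For a fixed S, the K_6 on S has C(6, 2) = 15 edges. P[all 15 edges red] = (1/2)^15, and likewise for blue, so P[monochromatic] = 2·(1/2)^15 = 2^{1 − 15} = 1/16384.
By linearity of expectation: E[X] = C(34, 6) · 2^{1 − 15} = 1344904 · 1/16384 = 168113/2048.
Numerically: E[X] ≈ 82.0864.

E[X] = C(34,6)·2^(1−C(6,2)) = 168113/2048 ≈ 82.0864.


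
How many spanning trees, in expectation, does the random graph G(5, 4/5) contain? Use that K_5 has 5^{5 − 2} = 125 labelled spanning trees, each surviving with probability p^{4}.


K_5 has 5^{5 − 2} = 125 labelled spanning trees.
For each such spanning tree H, let X_H = 1 if all 4 edges of H are present in G. Then P[X_H = 1] = p^{4} = (4/5)^{4} = 256/625.
By linearity: E[X] = Σ_H E[X_H] = 125 · p^{4} = 125 · 256/625 = 256/5.
Numerically: E[X] ≈ 51.2.

E[X] = 125 · (4/5)^{4} = 256/5 ≈ 51.2.


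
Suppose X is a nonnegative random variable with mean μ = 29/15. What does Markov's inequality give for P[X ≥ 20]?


μ = E[X] = 29/15, a = 20.
Markov: P[X ≥ 20] ≤ μ/a = (29/15)/20 = 29/300.
Numerically: ≈ 0.09667.
(Since a = 20 > μ = 1.93333, the bound 29/300 is < 1 and informative.)

P[X ≥ 20] ≤ 29/300 ≈ 0.09667.


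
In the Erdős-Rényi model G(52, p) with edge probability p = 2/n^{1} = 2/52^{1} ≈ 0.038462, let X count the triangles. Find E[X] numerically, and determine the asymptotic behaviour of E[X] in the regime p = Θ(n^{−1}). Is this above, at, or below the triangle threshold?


Number of potential triangles: C(52, 3) = 22100.
Each occurs with probability p³ ≈ (0.038462)³ ≈ 5.6895767e-05.
By linearity: E[X] = C(52, 3)·p³ ≈ 22100 · 5.6895767e-05 ≈ 1.25740.
Here α = 1, so p = 2/n is exactly at the triangle threshold p ~ 1/n. Asymptotically E[X] → c³/6 = 2³/6 = 4/3 ≈ 1.33333, a bounded constant. In this regime the triangle count is asymptotically Poisson(c³/6).

E[X] ≈ 1.25740; in regime p = Θ(1/n^{1}) E[X] stays bounded (at the triangle threshold p ~ 1/n).


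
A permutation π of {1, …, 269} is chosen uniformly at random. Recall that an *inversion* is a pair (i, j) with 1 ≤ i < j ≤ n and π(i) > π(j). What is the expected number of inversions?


Write X = Σ X_I over the C(269, 2) = 36046 pairs i < j, with X_I the indicator of one inversion.
There are 36046 indicators.
For each fixed pair i < j, the values π(i) and π(j) are two distinct elements of {1, …, 269} in uniformly random order; by symmetry P[π(i) > π(j)] = 1/2.
By linearity: E[X] = 36046 · (1/2) = C(269, 2) · (1/2) = 36046/2 = 18023 ≈ 18023.0000.

E[X] = 18023 = 18023.0000.


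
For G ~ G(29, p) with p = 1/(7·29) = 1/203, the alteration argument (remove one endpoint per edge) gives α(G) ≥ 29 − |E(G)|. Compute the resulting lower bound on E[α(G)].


E[|E(G)|] = C(29, 2)·p = 406 · (1/203) = 2.
E[α(G)] ≥ n − E[|E(G)|] = 29 − 2 = 27.
Numerically: ≈ 27.000000.
(This is only a lower bound; the true E[α(G)] may be larger.)

E[α(G)] ≥ 27 ≈ 27.000000.


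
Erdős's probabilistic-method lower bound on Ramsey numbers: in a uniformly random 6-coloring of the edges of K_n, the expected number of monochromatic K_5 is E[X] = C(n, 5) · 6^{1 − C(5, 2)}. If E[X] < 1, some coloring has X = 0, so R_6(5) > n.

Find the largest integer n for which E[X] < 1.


We need C(n, 5) · 6^{1 − 10} < 1, i.e. C(n, 5) < 6^{10 − 1} = 10077696.
Check values of n near the boundary:
  n = 62: C(62, 5) = 6471002; 6471002 < 10077696? YES
  n = 63: C(63, 5) = 7028847; 7028847 < 10077696? YES
  n = 64: C(64, 5) = 7624512; 7624512 < 10077696? YES
  n = 65: C(65, 5) = 8259888; 8259888 < 10077696? YES
  n = 66: C(66, 5) = 8936928; 8936928 < 10077696? YES
  n = 67: C(67, 5) = 9657648; 9657648 < 10077696? YES
  n = 68: C(68, 5) = 10424128; 10424128 < 10077696? NO
  n = 69: C(69, 5) = 11238513; 11238513 < 10077696? NO
  n = 70: C(70, 5) = 12103014; 12103014 < 10077696? NO
The largest n with C(n, 5) < 10077696 is n = 67 (where E[X] = 67067/69984 ≈ 0.958). Hence R_6(5) > 67, i.e. R_6(5) ≥ 68.

Largest n = 67; hence R_6(5) > 67.


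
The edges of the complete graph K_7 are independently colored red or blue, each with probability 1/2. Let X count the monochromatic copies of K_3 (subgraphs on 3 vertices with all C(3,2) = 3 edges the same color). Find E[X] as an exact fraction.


Let X = Σ_S X_S over the C(7, 3) = 35 subsets S of size 3, where X_S = 1 if the K_3 on S is monochromatic.
For a fixed S, the K_3 on S has C(3, 2) = 3 edges. P[all 3 edges red] = (1/2)^3, and likewise for blue, so P[monochromatic] = 2·(1/2)^3 = 2^{1 − 3} = 1/4.
By linearity: E[X] = C(7, 3) · 2^{1 − 3} = 35 · 1/4 = 35/4.
Numerically: E[X] ≈ 8.75000.

E[X] = C(7,3)·2^(1−C(3,2)) = 35/4 ≈ 8.75000.


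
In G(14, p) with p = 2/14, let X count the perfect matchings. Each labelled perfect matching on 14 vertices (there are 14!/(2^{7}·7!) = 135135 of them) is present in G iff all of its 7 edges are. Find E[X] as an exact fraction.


K_14 has 14!/(2^{7}·7!) = 135135 labelled perfect matchings.
For each such perfect matching H, let X_H = 1 if all 7 edges of H are present in G. Then P[X_H = 1] = p^{7} = (1/7)^{7} = 1/823543.
By linearity of expectation: E[X] = Σ_H E[X_H] = 135135 · p^{7} = 135135 · 1/823543 = 19305/117649.
Numerically: E[X] ≈ 0.16409.

E[X] = 135135 · (1/7)^{7} = 19305/117649 ≈ 0.16409.


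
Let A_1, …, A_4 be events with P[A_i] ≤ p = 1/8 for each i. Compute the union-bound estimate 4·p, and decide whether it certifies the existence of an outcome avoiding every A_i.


Union bound: P[∪_{i=1}^{4} A_i] ≤ Σ_i P[A_i] ≤ 4·p = 4·(1/8) = 1/2.
Numerically: 1/2 ≈ 0.5000000.
Is 1/2 < 1? YES.
Since P[∪ A_i] ≤ 1/2 < 1, the complement has P[∩ A_i^c] ≥ 1 − 1/2 = 1/2 > 0, so some outcome avoids every A_i.

4·p = 1/2 ≈ 0.5000000; existence CERTIFIED by the union bound.


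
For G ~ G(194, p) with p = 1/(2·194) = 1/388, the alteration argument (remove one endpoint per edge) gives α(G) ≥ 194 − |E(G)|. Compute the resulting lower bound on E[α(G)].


E[|E(G)|] = C(194, 2)·p = 18721 · (1/388) = 193/4.
E[α(G)] ≥ n − E[|E(G)|] = 194 − 193/4 = 583/4.
Numerically: ≈ 145.7500.
(This is only a lower bound; the true E[α(G)] may be larger.)

E[α(G)] ≥ 583/4 ≈ 145.7500.


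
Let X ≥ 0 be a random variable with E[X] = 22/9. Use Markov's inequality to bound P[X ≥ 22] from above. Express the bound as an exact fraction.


μ = E[X] = 22/9, a = 22.
Markov: P[X ≥ 22] ≤ μ/a = (22/9)/22 = 1/9.
Numerically: ≈ 0.11111.
(Since a = 22 > μ = 2.44444, the bound 1/9 is < 1 and informative.)

P[X ≥ 22] ≤ 1/9 ≈ 0.11111.


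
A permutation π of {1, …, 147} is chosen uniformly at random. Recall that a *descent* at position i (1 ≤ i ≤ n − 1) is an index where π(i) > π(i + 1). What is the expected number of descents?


Write X = Σ X_I over i = 1, …, 146, with X_I the indicator of one descent.
There are 146 indicators.
For each fixed i, the pair (π(i), π(i+1)) is a uniformly random ordered pair of distinct values from {1, …, 147}; by symmetry P[π(i) > π(i+1)] = 1/2.
By linearity: E[X] = 146 · (1/2) = (147 − 1) · (1/2) = 73 ≈ 73.000000.

E[X] = 73 = 73.000000.


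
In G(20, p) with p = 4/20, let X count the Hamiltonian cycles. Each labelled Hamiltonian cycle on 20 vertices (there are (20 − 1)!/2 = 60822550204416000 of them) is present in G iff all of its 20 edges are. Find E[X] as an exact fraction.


K_20 has (20 − 1)!/2 = 60822550204416000 labelled Hamiltonian cycles.
For each such Hamiltonian cycle H, let X_H = 1 if all 20 edges of H are present in G. Then P[X_H = 1] = p^{20} = (1/5)^{20} = 1/95367431640625.
By linearity of expectation: E[X] = Σ_H E[X_H] = 60822550204416000 · p^{20} = 60822550204416000 · 1/95367431640625 = 486580401635328/762939453125.
Numerically: E[X] ≈ 637.77.

E[X] = 60822550204416000 · (1/5)^{20} = 486580401635328/762939453125 ≈ 637.77.


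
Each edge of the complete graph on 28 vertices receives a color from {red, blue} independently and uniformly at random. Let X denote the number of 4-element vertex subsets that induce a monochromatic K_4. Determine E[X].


Let X = Σ_S X_S over the C(28, 4) = 20475 subsets S of size 4, where X_S = 1 if the K_4 on S is monochromatic.
For a fixed S, the K_4 on S has C(4, 2) = 6 edges. P[all 6 edges red] = (1/2)^6, and likewise for blue, so P[monochromatic] = 2·(1/2)^6 = 2^{1 − 6} = 1/32.
Summing: E[X] = C(28, 4) · 2^{1 − 6} = 20475 · 1/32 = 20475/32.
Numerically: E[X] ≈ 639.843750.

E[X] = C(28,4)·2^(1−C(4,2)) = 20475/32 ≈ 639.843750.


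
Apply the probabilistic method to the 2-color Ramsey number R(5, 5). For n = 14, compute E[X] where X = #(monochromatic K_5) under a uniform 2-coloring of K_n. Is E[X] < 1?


E[X] = C(14, 5) · 2^{1 − 10} = 2002 · 2^{−9} = 2002/512.
As a reduced fraction: E[X] = 1001/256 ≈ 3.9102.
Is E[X] < 1? NO.
Since E[X] ≥ 1, the first-moment bound is inconclusive at n = 14; it does NOT by itself certify R(5, 5) > 14.

E[X] = 1001/256 ≈ 3.9102; E[X] ≥ 1; first-moment method inconclusive here.


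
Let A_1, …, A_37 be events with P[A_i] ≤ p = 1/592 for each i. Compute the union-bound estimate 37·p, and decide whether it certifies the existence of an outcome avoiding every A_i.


Union bound: P[∪_{i=1}^{37} A_i] ≤ Σ_i P[A_i] ≤ 37·p = 37·(1/592) = 1/16.
Numerically: 1/16 ≈ 0.0625.
Is 1/16 < 1? YES.
Since P[∪ A_i] ≤ 1/16 < 1, the complement has P[∩ A_i^c] ≥ 1 − 1/16 = 15/16 > 0, so some outcome avoids every A_i.

37·p = 1/16 ≈ 0.0625; existence CERTIFIED by the union bound.


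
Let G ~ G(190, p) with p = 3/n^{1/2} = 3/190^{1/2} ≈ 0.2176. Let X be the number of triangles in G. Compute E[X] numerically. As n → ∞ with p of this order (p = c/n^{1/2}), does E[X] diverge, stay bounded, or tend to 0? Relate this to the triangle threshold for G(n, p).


Number of potential triangles: C(190, 3) = 1125180.
Each occurs with probability p³ ≈ (0.2176)³ ≈ 1.030940e-02.
By linearity: E[X] = C(190, 3)·p³ ≈ 1125180 · 1.030940e-02 ≈ 11599.9300.
Since α = 1/2 < 1, p = c/n^{1/2} ≫ 1/n is above the triangle threshold p ~ 1/n. Asymptotically E[X] ~ (c³/6)·n^{3(1−α)} = (3³/6)·n^{1.5} → ∞; triangles are abundant w.h.p.

E[X] ≈ 11599.9300; in regime p = Θ(1/n^{1/2}) E[X] diverges (above the triangle threshold p ~ 1/n).


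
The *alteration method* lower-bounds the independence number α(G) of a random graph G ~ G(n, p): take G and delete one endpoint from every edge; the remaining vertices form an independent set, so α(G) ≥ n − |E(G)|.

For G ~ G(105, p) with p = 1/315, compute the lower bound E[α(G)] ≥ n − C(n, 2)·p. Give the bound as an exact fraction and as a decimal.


E[|E(G)|] = C(105, 2)·p = 5460 · (1/315) = 52/3.
E[α(G)] ≥ n − E[|E(G)|] = 105 − 52/3 = 263/3.
Numerically: ≈ 87.66667.
(This is only a lower bound; the true E[α(G)] may be larger.)

E[α(G)] ≥ 263/3 ≈ 87.66667.


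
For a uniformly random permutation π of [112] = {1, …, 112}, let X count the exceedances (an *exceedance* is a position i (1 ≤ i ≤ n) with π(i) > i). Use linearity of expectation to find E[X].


Write X = Σ_{i=1}^{112} X_i, where X_i = 1_{π(i) > i}.
For each fixed i, π(i) is uniform over {1, …, 112} (marginal of a uniform permutation), so P[π(i) > i] = (n − i)/n. Summing: Σ_{i=1}^{112} (n − i)/n = (0 + 1 + … + 111)/112 = 112(112 − 1)/(2·112) = (112 − 1)/2.
Hence E[X] = Σ_{i=1}^{112} (112 − i)/112 = 111/2 ≈ 55.50000.

E[X] = 111/2 = 55.50000.


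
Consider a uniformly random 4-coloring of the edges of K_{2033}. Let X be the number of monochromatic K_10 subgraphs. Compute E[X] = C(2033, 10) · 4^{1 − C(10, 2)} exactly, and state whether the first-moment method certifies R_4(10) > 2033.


E[X] = C(2033, 10) · 4^{1 − 45} = 325074373196988390113235240 · 4^{−44} = 325074373196988390113235240/309485009821345068724781056.
As a reduced fraction: E[X] = 40634296649623548764154405/38685626227668133590597632 ≈ 1.050372.
Is E[X] < 1? NO.
Since E[X] ≥ 1, the first-moment bound is inconclusive at n = 2033; it does NOT by itself certify R_4(10) > 2033.

E[X] = 40634296649623548764154405/38685626227668133590597632 ≈ 1.050372; E[X] ≥ 1; first-moment method inconclusive here.


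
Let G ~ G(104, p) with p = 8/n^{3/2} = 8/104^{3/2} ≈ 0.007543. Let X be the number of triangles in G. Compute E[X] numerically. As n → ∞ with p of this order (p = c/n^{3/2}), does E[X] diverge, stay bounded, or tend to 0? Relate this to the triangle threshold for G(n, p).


Number of potential triangles: C(104, 3) = 182104.
Each occurs with probability p³ ≈ (0.007543)³ ≈ 4.291607e-07.
By linearity: E[X] = C(104, 3)·p³ ≈ 182104 · 4.291607e-07 ≈ 0.0782.
Since α = 3/2 > 1, p = c/n^{3/2} = o(1/n) is below the triangle threshold p ~ 1/n. Asymptotically E[X] ~ (c³/6)·n^{3(1−α)} = (8³/6)·n^{-1.5} → 0, so by Markov's inequality G has no triangles w.h.p.

E[X] ≈ 0.0782; in regime p = Θ(1/n^{3/2}) E[X] tends to 0 (below the triangle threshold p ~ 1/n).


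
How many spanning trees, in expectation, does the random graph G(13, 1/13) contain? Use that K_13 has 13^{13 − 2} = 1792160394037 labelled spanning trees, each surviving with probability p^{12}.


K_13 has 13^{13 − 2} = 1792160394037 labelled spanning trees.
For each such spanning tree H, let X_H = 1 if all 12 edges of H are present in G. Then P[X_H = 1] = p^{12} = (1/13)^{12} = 1/23298085122481.
By linearity: E[X] = Σ_H E[X_H] = 1792160394037 · p^{12} = 1792160394037 · 1/23298085122481 = 1/13.
Numerically: E[X] ≈ 0.0769231.

E[X] = 1792160394037 · (1/13)^{12} = 1/13 ≈ 0.0769231.


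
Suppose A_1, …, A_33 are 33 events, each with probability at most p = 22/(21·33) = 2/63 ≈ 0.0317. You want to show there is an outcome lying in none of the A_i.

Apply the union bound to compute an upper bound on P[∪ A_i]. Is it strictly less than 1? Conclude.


Union bound: P[∪_{i=1}^{33} A_i] ≤ Σ_i P[A_i] ≤ 33·p = 33·(2/63) = 22/21.
Numerically: 22/21 ≈ 1.0476.
Is 22/21 < 1? NO.
Since the bound 22/21 is ≥ 1, the union bound is uninformative here; it does NOT by itself certify existence.

33·p = 22/21 ≈ 1.0476; existence NOT certified by the union bound.


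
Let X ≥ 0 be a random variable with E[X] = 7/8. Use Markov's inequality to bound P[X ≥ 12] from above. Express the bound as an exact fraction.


μ = E[X] = 7/8, a = 12.
Markov: P[X ≥ 12] ≤ μ/a = (7/8)/12 = 7/96.
Numerically: ≈ 0.073.
(Since a = 12 > μ = 0.875, the bound 7/96 is < 1 and informative.)

P[X ≥ 12] ≤ 7/96 ≈ 0.073.


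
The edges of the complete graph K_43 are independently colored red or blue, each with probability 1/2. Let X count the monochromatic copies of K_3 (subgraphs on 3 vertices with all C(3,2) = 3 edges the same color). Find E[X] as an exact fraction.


Let X = Σ_S X_S over the C(43, 3) = 12341 subsets S of size 3, where X_S = 1 if the K_3 on S is monochromatic.
For a fixed S, the K_3 on S has C(3, 2) = 3 edges. P[all 3 edges red] = (1/2)^3, and likewise for blue, so P[monochromatic] = 2·(1/2)^3 = 2^{1 − 3} = 1/4.
Summing: E[X] = C(43, 3) · 2^{1 − 3} = 12341 · 1/4 = 12341/4.
Numerically: E[X] ≈ 3085.250000.

E[X] = C(43,3)·2^(1−C(3,2)) = 12341/4 ≈ 3085.250000.


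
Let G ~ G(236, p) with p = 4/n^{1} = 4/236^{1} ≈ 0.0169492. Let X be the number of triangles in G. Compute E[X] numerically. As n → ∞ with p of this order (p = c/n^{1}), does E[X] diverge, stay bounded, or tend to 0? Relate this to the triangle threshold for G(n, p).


Number of potential triangles: C(236, 3) = 2162940.
Each occurs with probability p³ ≈ (0.0169492)³ ≈ 4.86904698e-06.
By linearity: E[X] = C(236, 3)·p³ ≈ 2162940 · 4.86904698e-06 ≈ 10.531456.
Here α = 1, so p = 4/n is exactly at the triangle threshold p ~ 1/n. Asymptotically E[X] → c³/6 = 4³/6 = 32/3 ≈ 10.666667, a bounded constant. In this regime the triangle count is asymptotically Poisson(c³/6).

E[X] ≈ 10.531456; in regime p = Θ(1/n^{1}) E[X] stays bounded (at the triangle threshold p ~ 1/n).


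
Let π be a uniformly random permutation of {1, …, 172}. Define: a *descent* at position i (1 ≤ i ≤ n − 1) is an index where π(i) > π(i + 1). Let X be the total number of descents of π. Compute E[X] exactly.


Write X = Σ X_I over i = 1, …, 171, with X_I the indicator of one descent.
There are 171 indicators.
For each fixed i, the pair (π(i), π(i+1)) is a uniformly random ordered pair of distinct values from {1, …, 172}; by symmetry P[π(i) > π(i+1)] = 1/2.
By linearity: E[X] = 171 · (1/2) = (172 − 1) · (1/2) = 171/2 ≈ 85.500.

E[X] = 171/2 = 85.500.


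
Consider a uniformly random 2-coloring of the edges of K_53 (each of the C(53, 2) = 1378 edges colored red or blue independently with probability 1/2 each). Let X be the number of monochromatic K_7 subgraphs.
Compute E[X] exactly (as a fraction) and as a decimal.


Let X = Σ_S X_S over the C(53, 7) = 154143080 subsets S of size 7, where X_S = 1 if the K_7 on S is monochromatic.
For a fixed S, the K_7 on S has C(7, 2) = 21 edges. P[all 21 edges red] = (1/2)^21, and likewise for blue, so P[monochromatic] = 2·(1/2)^21 = 2^{1 − 21} = 1/1048576.
By linearity of expectation: E[X] = C(53, 7) · 2^{1 − 21} = 154143080 · 1/1048576 = 19267885/131072.
Numerically: E[X] ≈ 147.002.

E[X] = C(53,7)·2^(1−C(7,2)) = 19267885/131072 ≈ 147.002.
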